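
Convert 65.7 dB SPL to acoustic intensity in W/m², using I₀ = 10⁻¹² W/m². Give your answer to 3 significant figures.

3.72e-06 W/m²

I/I₀ = 10^(65.7/10) = 3.715e+06, so I = 3.715e+06 × 10⁻¹² W/m².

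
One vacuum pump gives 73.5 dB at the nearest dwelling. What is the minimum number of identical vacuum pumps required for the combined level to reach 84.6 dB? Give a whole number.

13

The shortfall is 84.6 − 73.5 = 11.1 dB, and N units add 10·log₁₀ N, so need 10·log₁₀ N ≥ 11.1.
N ≥ 10^(11.1/10) = 12.882, so N = 13.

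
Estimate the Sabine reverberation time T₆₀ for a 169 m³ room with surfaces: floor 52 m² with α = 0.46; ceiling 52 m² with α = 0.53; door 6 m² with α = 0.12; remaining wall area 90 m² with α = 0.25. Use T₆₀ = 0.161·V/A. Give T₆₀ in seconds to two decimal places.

0.36 s

Summing Sᵢαᵢ: 52·0.46 + 52·0.53 + 6·0.12 + 90·0.25 = 74.70 m².
T₆₀ = 0.161·V/A = 0.161·169/74.70 = 0.364 s.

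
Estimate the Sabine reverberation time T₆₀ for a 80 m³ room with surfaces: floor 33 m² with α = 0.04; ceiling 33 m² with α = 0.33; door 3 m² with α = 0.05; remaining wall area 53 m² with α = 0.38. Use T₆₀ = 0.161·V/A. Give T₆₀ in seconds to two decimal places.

Summing Sᵢαᵢ: 33·0.04 + 33·0.33 + 3·0.05 + 53·0.38 = 32.50 m².
T₆₀ = 0.161 × 80 / 32.50 = 0.396 s.

0.40 s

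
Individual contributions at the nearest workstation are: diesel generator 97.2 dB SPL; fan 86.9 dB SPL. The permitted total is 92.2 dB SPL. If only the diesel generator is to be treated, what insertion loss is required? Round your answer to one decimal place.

Fixed contribution from the other source: Σ 10^(L/10) = 10^(86.9/10) = 4.898e+08 (86.90 dB SPL).
To meet 92.2 dB SPL overall, the treated diesel generator may contribute at most 10^(92.2/10) − 4.898e+08 = 1.170e+09, i.e. 90.68 dB SPL.
Required insertion loss = 97.2 − 90.68 = 6.52 dB.

6.5 dB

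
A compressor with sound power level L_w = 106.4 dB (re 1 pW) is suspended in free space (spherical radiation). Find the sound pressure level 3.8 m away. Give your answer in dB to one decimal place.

Free-field spherical radiation: L_p = L_w − 10·log₁₀(4π·r²), r = 3.8 m.
4π·r² = 181.5 m², 10·log₁₀ of that is 22.588 dB.
L_p = 106.4 − 22.588 = 83.81 dB.

83.8 dB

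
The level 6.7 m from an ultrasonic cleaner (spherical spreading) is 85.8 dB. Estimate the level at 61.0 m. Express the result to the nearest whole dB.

Spherical spreading from a point source gives a 20·log₁₀(r₂/r₁) drop.
L₂ = 85.8 − 20·log₁₀(61.0/6.7) = 85.8 − 19.185 = 66.61 dB.

67 dB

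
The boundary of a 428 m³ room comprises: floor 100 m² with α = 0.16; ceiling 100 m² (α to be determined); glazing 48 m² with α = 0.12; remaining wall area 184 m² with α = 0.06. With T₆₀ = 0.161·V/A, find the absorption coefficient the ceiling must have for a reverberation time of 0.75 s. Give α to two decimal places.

From T₆₀ = 0.161·V/A, the target T₆₀ = 0.75 s needs A = 0.161·428/0.75 = 91.88 m².
Absorption from the other surfaces = 100·0.16 + 48·0.12 + 184·0.06 = 32.80 m², so the ceiling must supply 59.08 m² over 100 m².
α = 59.08/100 = 0.591.

0.59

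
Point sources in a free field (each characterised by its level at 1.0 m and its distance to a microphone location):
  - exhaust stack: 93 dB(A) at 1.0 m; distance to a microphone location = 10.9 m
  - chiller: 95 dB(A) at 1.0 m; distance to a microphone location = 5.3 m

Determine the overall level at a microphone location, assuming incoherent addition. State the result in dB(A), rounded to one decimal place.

Apply inverse-square spreading to bring every level to the receiver, then sum 10^(L/10).
exhaust stack: 93 − 20·log₁₀(10.9/1.0) = 93 − 20.75 = 72.25 dB(A).
chiller: 95 − 20·log₁₀(5.3/1.0) = 95 − 14.49 = 80.51 dB(A).
Σ 10^(L/10) = 1.294e+08 → L_total = 10·log₁₀(1.294e+08) = 81.12 dB(A).

81.1 dB(A)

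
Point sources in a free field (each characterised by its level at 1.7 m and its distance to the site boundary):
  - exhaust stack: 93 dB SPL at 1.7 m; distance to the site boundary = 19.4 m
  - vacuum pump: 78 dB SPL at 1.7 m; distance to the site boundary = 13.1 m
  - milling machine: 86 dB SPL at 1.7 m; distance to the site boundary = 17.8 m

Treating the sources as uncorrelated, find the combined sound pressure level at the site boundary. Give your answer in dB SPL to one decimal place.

73.0 dB SPL

First find each source's level at the receiver (point-source: −20·log₁₀(r/r_ref)), then combine on an intensity basis.
exhaust stack: 93 − 20·log₁₀(19.4/1.7) = 93 − 21.15 = 71.85 dB SPL.
vacuum pump: 78 − 20·log₁₀(13.1/1.7) = 78 − 17.74 = 60.26 dB SPL.
milling machine: 86 − 20·log₁₀(17.8/1.7) = 86 − 20.40 = 65.60 dB SPL.
Σ 10^(L/10) = 2.002e+07 → L_total = 10·log₁₀(2.002e+07) = 73.01 dB SPL.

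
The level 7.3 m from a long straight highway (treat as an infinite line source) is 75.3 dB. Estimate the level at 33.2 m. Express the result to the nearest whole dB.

For a line source, L₂ = L₁ − 10·log₁₀(r₂/r₁).
L₂ = 75.3 − 10·log₁₀(33.2/7.3) = 75.3 − 6.578 = 68.72 dB.

69 dB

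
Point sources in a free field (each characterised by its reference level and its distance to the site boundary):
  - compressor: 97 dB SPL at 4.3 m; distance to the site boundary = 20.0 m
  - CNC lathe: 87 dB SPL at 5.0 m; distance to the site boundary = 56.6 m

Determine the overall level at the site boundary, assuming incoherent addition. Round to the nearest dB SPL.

84 dB SPL

First find each source's level at the receiver (point-source: −20·log₁₀(r/r_ref)), then combine on an intensity basis.
compressor: 97 − 20·log₁₀(20.0/4.3) = 97 − 13.35 = 83.65 dB SPL.
CNC lathe: 87 − 20·log₁₀(56.6/5.0) = 87 − 21.08 = 65.92 dB SPL.
Σ 10^(L/10) = 2.356e+08 → L_total = 10·log₁₀(2.356e+08) = 83.72 dB SPL.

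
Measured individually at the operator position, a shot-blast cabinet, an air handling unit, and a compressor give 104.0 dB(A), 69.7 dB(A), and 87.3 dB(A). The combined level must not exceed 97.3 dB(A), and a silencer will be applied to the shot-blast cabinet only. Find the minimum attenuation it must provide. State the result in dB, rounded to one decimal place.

Everything except the shot-blast cabinet sums to 10^(69.7/10) + 10^(87.3/10) = 5.464e+08 in linear terms, 87.37 dB(A).
The limit corresponds to 10^(97.3/10) = 5.370e+09; subtracting the fixed part leaves 4.824e+09 for the shot-blast cabinet, i.e. 96.83 dB(A).
Required insertion loss = 104.0 − 96.83 = 7.17 dB.

7.2 dB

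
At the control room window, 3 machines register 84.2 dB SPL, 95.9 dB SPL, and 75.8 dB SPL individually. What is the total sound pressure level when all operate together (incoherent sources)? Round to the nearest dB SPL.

Incoherent sources combine by intensity addition: L_total = 10·log₁₀(Σ 10^(L_i/10)).
Σ 10^(L/10) = 10^(84.2/10) + 10^(95.9/10) + 10^(75.8/10) = 4.191e+09.
L_total = 10·log₁₀(4.191e+09) = 96.22 dB SPL.

96 dB SPL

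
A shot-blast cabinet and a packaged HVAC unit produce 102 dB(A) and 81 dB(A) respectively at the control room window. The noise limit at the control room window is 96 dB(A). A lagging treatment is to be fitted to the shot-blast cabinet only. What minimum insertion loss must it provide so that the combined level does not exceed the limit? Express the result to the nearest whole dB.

6 dB

The untreated sources together contribute 10^(81/10) = 1.259e+08, i.e. 81.00 dB(A).
The limit corresponds to 10^(96/10) = 3.981e+09; subtracting the fixed part leaves 3.855e+09 for the shot-blast cabinet, i.e. 95.86 dB(A).
So the shot-blast cabinet must be reduced from 102 to 95.86 dB(A): IL = 6.14 dB.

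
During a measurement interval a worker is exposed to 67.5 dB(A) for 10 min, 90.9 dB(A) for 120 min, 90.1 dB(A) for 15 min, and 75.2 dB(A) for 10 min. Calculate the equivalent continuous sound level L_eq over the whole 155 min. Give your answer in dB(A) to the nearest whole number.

L_eq = 10·log₁₀[(1/T)·Σ tᵢ·10^(Lᵢ/10)] with T = 155 min.
Σ tᵢ·10^(Lᵢ/10) = 10·10^(67.5/10) + 120·10^(90.9/10) + 15·10^(90.1/10) + 10·10^(75.2/10) = 1.634e+11.
L_eq = 10·log₁₀(1.634e+11/155) = 90.23 dB(A).

90 dB(A)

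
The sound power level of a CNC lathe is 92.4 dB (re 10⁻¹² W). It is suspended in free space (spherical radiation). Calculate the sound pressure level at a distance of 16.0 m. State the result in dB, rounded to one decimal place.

L_p = L_w − 10·log₁₀(4π·r²) with r = 16.0 m.
4π·r² = 3217 m², 10·log₁₀ of that is 35.074 dB.
L_p = 92.4 − 35.074 = 57.33 dB.

57.3 dB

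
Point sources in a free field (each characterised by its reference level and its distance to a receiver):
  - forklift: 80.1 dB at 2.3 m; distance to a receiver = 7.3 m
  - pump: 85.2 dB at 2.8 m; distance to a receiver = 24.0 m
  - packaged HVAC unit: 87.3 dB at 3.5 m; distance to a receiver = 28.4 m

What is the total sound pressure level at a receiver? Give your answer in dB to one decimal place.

73.6 dB

Apply inverse-square spreading to bring every level to the receiver, then sum 10^(L/10).
forklift: 80.1 − 20·log₁₀(7.3/2.3) = 80.1 − 10.03 = 70.07 dB.
pump: 85.2 − 20·log₁₀(24.0/2.8) = 85.2 − 18.66 = 66.54 dB.
packaged HVAC unit: 87.3 − 20·log₁₀(28.4/3.5) = 87.3 − 18.19 = 69.11 dB.
Σ 10^(L/10) = 2.282e+07 → L_total = 10·log₁₀(2.282e+07) = 73.58 dB.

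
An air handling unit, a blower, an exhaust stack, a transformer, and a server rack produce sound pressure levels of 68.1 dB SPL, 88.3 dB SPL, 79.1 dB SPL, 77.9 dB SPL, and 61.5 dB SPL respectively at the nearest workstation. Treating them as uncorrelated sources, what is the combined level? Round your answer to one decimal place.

89.2 dB SPL

For uncorrelated sources the intensities add, so convert each level to linear form, sum, and take 10·log₁₀ of the total.
Σ 10^(L/10) = 10^(68.1/10) + 10^(88.3/10) + 10^(79.1/10) + 10^(77.9/10) + 10^(61.5/10) = 8.269e+08.
L_total = 10·log₁₀(8.269e+08) = 89.17 dB SPL.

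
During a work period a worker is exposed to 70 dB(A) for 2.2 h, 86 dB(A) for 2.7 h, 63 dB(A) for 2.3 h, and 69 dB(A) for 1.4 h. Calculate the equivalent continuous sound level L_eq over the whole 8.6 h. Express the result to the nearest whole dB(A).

81 dB(A)

The energy average is taken in the linear domain: L_eq = 10·log₁₀[(Σ tᵢ·10^(Lᵢ/10))/T], T = 8.6 h.
Σ tᵢ·10^(Lᵢ/10) = 2.2·10^(70/10) + 2.7·10^(86/10) + 2.3·10^(63/10) + 1.4·10^(69/10) = 1.113e+09.
L_eq = 10·log₁₀(1.113e+09/8.6) = 81.12 dB(A).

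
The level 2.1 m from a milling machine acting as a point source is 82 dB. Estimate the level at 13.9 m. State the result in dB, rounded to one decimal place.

Point-source attenuation: ΔL = 20·log₁₀(r₂/r₁) = 20·log₁₀(13.9/2.1) = 16.416 dB.
L₂ = 82 − 20·log₁₀(13.9/2.1) = 82 − 16.416 = 65.58 dB.

65.6 dB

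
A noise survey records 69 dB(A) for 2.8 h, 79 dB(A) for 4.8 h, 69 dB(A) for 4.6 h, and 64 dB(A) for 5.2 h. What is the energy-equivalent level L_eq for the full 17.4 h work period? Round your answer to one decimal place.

74.2 dB(A)

The energy average is taken in the linear domain: L_eq = 10·log₁₀[(Σ tᵢ·10^(Lᵢ/10))/T], T = 17.4 h.
Σ tᵢ·10^(Lᵢ/10) = 2.8·10^(69/10) + 4.8·10^(79/10) + 4.6·10^(69/10) + 5.2·10^(64/10) = 4.531e+08.
L_eq = 10·log₁₀(4.531e+08/17.4) = 74.16 dB(A).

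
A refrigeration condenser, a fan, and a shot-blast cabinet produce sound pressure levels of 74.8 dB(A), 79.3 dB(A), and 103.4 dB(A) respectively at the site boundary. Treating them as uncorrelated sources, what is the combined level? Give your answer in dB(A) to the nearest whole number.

103 dB(A)

Incoherent sources combine by intensity addition: L_total = 10·log₁₀(Σ 10^(L_i/10)).
Σ 10^(L/10) = 10^(74.8/10) + 10^(79.3/10) + 10^(103.4/10) = 2.199e+10.
L_total = 10·log₁₀(2.199e+10) = 103.42 dB(A).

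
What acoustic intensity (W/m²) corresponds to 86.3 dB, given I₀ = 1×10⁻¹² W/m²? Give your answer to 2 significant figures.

I/I₀ = 10^(86.3/10) = 4.266e+08, so I = 4.266e+08 × 10⁻¹² W/m².

0.00043 W/m²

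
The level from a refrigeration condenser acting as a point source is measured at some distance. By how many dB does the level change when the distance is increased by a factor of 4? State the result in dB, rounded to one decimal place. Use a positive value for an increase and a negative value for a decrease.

With spherical spreading the level changes by −20·log₁₀(r₂/r₁).
ΔL = −20·log₁₀(4) = -12.04 dB.

-12.0 dB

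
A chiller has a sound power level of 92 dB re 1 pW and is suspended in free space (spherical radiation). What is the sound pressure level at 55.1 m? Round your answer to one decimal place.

46.2 dB

Free-field spherical radiation: L_p = L_w − 10·log₁₀(4π·r²), r = 55.1 m.
4π·r² = 3.815e+04 m², 10·log₁₀ of that is 45.815 dB.
L_p = 92 − 45.815 = 46.18 dB.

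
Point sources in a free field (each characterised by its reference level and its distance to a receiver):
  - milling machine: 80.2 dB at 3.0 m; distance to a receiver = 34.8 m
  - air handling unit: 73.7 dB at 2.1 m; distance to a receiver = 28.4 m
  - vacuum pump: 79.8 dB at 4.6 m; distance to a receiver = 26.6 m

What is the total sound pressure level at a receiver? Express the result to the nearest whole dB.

66 dB

Propagate each source to the receiver with L = L_ref − 20·log₁₀(r/r_ref), then add intensities.
milling machine: 80.2 − 20·log₁₀(34.8/3.0) = 80.2 − 21.29 = 58.91 dB.
air handling unit: 73.7 − 20·log₁₀(28.4/2.1) = 73.7 − 22.62 = 51.08 dB.
vacuum pump: 79.8 − 20·log₁₀(26.6/4.6) = 79.8 − 15.24 = 64.56 dB.
Σ 10^(L/10) = 3.762e+06 → L_total = 10·log₁₀(3.762e+06) = 65.75 dB.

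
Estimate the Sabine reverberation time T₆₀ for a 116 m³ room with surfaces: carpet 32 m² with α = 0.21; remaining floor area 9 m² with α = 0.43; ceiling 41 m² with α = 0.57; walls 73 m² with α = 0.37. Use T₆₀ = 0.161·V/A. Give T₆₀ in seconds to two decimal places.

0.31 s

A = Σ Sᵢαᵢ = 32·0.21 + 9·0.43 + 41·0.57 + 73·0.37 = 60.97 m².
T₆₀ = 0.161·V/A = 0.161·116/60.97 = 0.306 s.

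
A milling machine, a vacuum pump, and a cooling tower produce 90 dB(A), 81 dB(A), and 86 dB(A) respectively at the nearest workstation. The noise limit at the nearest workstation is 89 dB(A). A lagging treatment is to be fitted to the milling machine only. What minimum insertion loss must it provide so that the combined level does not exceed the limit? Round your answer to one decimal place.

The untreated sources together contribute 10^(81/10) + 10^(86/10) = 5.240e+08, i.e. 87.19 dB(A).
The limit corresponds to 10^(89/10) = 7.943e+08; subtracting the fixed part leaves 2.703e+08 for the milling machine, i.e. 84.32 dB(A).
Required insertion loss = 90 − 84.32 = 5.68 dB.

5.7 dB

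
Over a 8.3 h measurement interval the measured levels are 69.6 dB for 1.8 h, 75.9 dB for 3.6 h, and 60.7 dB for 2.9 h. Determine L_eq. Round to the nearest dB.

73 dB

Weight each interval's intensity by its duration and average over T = 8.3 h:
Σ tᵢ·10^(Lᵢ/10) = 1.8·10^(69.6/10) + 3.6·10^(75.9/10) + 2.9·10^(60.7/10) = 1.599e+08.
L_eq = 10·log₁₀(1.599e+08/8.3) = 72.85 dB.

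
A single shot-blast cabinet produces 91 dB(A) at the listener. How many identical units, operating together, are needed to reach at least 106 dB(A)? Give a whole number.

32

Need L₁ + 10·log₁₀ N ≥ 106, i.e. log₁₀ N ≥ 1.50.
N ≥ 10^(15.0/10) = 31.623, so N = 32.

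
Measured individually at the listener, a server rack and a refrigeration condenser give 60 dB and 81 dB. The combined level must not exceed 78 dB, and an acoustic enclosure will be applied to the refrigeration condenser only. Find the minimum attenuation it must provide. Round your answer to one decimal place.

Fixed contribution from the other source: Σ 10^(L/10) = 10^(60/10) = 1.000e+06 (60.00 dB).
The limit corresponds to 10^(78/10) = 6.310e+07; subtracting the fixed part leaves 6.210e+07 for the refrigeration condenser, i.e. 77.93 dB.
So the refrigeration condenser must be reduced from 81 to 77.93 dB: IL = 3.07 dB.

3.1 dB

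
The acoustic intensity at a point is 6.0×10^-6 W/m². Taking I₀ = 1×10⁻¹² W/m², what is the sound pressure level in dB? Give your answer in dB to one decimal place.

67.8 dB

I/I₀ = 6.0×10^-6/10⁻¹² = 6.0×10^6, and L = 10·log₁₀(I/I₀).
L = 10·(0.7782 + 6) = 67.78 dB.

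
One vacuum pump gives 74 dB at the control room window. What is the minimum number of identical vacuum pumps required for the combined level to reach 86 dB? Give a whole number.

N identical sources give L₁ + 10·log₁₀ N, so require 10·log₁₀ N ≥ 86 − 74 = 12.0 dB.
N ≥ 10^(12.0/10) = 15.849, so N = 16.

16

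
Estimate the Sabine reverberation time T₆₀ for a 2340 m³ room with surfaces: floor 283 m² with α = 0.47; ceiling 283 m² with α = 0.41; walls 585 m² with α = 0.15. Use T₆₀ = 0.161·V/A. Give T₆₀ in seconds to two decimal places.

Total absorption A = 283·0.47 + 283·0.41 + 585·0.15 = 336.79 m² sabins.
T₆₀ = 0.161·V/A = 0.161·2340/336.79 = 1.119 s.

1.12 s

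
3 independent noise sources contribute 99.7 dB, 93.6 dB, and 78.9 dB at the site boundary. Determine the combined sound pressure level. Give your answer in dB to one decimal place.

100.7 dB

Incoherent sources combine by intensity addition: L_total = 10·log₁₀(Σ 10^(L_i/10)).
Σ 10^(L/10) = 10^(99.7/10) + 10^(93.6/10) + 10^(78.9/10) = 1.170e+10.
L_total = 10·log₁₀(1.170e+10) = 100.68 dB.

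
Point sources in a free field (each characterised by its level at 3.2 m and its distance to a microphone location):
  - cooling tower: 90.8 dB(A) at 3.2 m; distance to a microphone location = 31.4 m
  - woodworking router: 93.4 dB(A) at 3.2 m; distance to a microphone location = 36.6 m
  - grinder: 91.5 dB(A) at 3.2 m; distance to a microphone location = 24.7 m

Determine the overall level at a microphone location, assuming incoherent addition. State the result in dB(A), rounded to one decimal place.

Propagate each source to the receiver with L = L_ref − 20·log₁₀(r/r_ref), then add intensities.
cooling tower: 90.8 − 20·log₁₀(31.4/3.2) = 90.8 − 19.84 = 70.96 dB(A).
woodworking router: 93.4 − 20·log₁₀(36.6/3.2) = 93.4 − 21.17 = 72.23 dB(A).
grinder: 91.5 − 20·log₁₀(24.7/3.2) = 91.5 − 17.75 = 73.75 dB(A).
Σ 10^(L/10) = 5.292e+07 → L_total = 10·log₁₀(5.292e+07) = 77.24 dB(A).

77.2 dB(A)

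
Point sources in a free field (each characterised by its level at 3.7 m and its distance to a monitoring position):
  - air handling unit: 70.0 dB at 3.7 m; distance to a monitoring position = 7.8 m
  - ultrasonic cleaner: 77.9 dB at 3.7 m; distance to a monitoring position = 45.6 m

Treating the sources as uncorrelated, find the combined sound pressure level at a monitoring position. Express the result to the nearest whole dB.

64 dB

First find each source's level at the receiver (point-source: −20·log₁₀(r/r_ref)), then combine on an intensity basis.
air handling unit: 70.0 − 20·log₁₀(7.8/3.7) = 70.0 − 6.48 = 63.52 dB.
ultrasonic cleaner: 77.9 − 20·log₁₀(45.6/3.7) = 77.9 − 21.82 = 56.08 dB.
Σ 10^(L/10) = 2.656e+06 → L_total = 10·log₁₀(2.656e+06) = 64.24 dB.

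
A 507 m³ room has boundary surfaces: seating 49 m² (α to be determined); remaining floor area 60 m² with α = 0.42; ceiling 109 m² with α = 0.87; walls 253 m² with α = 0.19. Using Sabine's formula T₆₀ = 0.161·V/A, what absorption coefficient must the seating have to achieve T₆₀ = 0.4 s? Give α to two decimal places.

Required total absorption A = 0.161·507/0.4 = 204.07 m².
Absorption from the other surfaces = 60·0.42 + 109·0.87 + 253·0.19 = 168.10 m², so the seating must supply 35.97 m² over 49 m².
α = 35.97/49 = 0.734.

0.73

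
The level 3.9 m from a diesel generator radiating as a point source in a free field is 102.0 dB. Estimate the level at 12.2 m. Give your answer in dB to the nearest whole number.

Spherical spreading from a point source gives a 20·log₁₀(r₂/r₁) drop.
L₂ = 102.0 − 20·log₁₀(12.2/3.9) = 102.0 − 9.906 = 92.09 dB.

92 dB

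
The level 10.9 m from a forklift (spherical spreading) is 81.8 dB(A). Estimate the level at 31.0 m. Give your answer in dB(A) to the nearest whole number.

73 dB(A)

Spherical spreading from a point source gives a 20·log₁₀(r₂/r₁) drop.
L₂ = 81.8 − 20·log₁₀(31.0/10.9) = 81.8 − 9.079 = 72.72 dB(A).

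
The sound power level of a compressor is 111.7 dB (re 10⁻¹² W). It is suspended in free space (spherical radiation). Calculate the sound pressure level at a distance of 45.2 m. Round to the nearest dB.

68 dB

L_p = L_w − 10·log₁₀(4π·r²) with r = 45.2 m.
4π·r² = 2.567e+04 m², 10·log₁₀ of that is 44.095 dB.
L_p = 111.7 − 44.095 = 67.61 dB.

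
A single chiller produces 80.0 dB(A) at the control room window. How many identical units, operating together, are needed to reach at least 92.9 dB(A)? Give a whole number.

20

N identical sources give L₁ + 10·log₁₀ N, so require 10·log₁₀ N ≥ 92.9 − 80.0 = 12.9 dB.
N ≥ 10^(12.9/10) = 19.498, so N = 20.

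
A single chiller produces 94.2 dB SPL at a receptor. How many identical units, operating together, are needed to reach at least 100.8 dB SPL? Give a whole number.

5

N identical sources give L₁ + 10·log₁₀ N, so require 10·log₁₀ N ≥ 100.8 − 94.2 = 6.6 dB.
N ≥ 10^(6.6/10) = 4.571, so N = 5.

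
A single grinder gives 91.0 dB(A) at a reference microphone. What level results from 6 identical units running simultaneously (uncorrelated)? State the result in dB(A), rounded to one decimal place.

With 6 equal, uncorrelated contributions the intensity is 6× that of one unit, giving a rise of 10·log₁₀ 6.
L_total = 91.0 + 10·log₁₀(6) = 91.0 + 7.782 = 98.78 dB(A).

98.8 dB(A)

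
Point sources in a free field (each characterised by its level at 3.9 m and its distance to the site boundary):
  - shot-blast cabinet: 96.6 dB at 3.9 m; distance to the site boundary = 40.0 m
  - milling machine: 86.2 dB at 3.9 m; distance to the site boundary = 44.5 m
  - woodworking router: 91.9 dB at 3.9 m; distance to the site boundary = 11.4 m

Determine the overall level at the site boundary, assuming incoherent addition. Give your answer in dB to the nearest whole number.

First find each source's level at the receiver (point-source: −20·log₁₀(r/r_ref)), then combine on an intensity basis.
shot-blast cabinet: 96.6 − 20·log₁₀(40.0/3.9) = 96.6 − 20.22 = 76.38 dB.
milling machine: 86.2 − 20·log₁₀(44.5/3.9) = 86.2 − 21.15 = 65.05 dB.
woodworking router: 91.9 − 20·log₁₀(11.4/3.9) = 91.9 − 9.32 = 82.58 dB.
Σ 10^(L/10) = 2.279e+08 → L_total = 10·log₁₀(2.279e+08) = 83.58 dB.

84 dB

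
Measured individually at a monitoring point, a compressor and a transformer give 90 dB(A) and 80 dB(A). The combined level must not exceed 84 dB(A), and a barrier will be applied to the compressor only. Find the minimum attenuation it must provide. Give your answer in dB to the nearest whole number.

The untreated sources together contribute 10^(80/10) = 1.000e+08, i.e. 80.00 dB(A).
To meet 84 dB(A) overall, the treated compressor may contribute at most 10^(84/10) − 1.000e+08 = 1.512e+08, i.e. 81.80 dB(A).
Required insertion loss = 90 − 81.80 = 8.20 dB.

8 dB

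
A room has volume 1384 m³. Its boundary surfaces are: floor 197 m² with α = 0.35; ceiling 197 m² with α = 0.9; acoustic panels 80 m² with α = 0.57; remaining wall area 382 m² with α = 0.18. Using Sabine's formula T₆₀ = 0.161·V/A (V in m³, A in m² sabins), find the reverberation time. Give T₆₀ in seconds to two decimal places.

0.62 s

Summing Sᵢαᵢ: 197·0.35 + 197·0.9 + 80·0.57 + 382·0.18 = 360.61 m².
T₆₀ = 0.161·V/A = 0.161·1384/360.61 = 0.618 s.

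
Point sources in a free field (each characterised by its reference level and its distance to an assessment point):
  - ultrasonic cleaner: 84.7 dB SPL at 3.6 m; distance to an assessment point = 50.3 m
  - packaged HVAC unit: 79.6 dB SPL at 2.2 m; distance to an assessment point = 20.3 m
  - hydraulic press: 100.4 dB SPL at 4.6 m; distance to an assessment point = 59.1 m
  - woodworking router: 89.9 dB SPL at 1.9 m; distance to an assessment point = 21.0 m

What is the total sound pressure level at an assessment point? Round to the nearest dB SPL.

Propagate each source to the receiver with L = L_ref − 20·log₁₀(r/r_ref), then add intensities.
ultrasonic cleaner: 84.7 − 20·log₁₀(50.3/3.6) = 84.7 − 22.91 = 61.79 dB SPL.
packaged HVAC unit: 79.6 − 20·log₁₀(20.3/2.2) = 79.6 − 19.30 = 60.30 dB SPL.
hydraulic press: 100.4 − 20·log₁₀(59.1/4.6) = 100.4 − 22.18 = 78.22 dB SPL.
woodworking router: 89.9 − 20·log₁₀(21.0/1.9) = 89.9 − 20.87 = 69.03 dB SPL.
Σ 10^(L/10) = 7.701e+07 → L_total = 10·log₁₀(7.701e+07) = 78.87 dB SPL.

79 dB SPL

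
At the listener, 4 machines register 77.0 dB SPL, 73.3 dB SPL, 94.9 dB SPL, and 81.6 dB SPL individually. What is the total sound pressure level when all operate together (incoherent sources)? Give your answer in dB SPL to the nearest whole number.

95 dB SPL

Incoherent sources combine by intensity addition: L_total = 10·log₁₀(Σ 10^(L_i/10)).
Σ 10^(L/10) = 10^(77.0/10) + 10^(73.3/10) + 10^(94.9/10) + 10^(81.6/10) = 3.306e+09.
L_total = 10·log₁₀(3.306e+09) = 95.19 dB SPL.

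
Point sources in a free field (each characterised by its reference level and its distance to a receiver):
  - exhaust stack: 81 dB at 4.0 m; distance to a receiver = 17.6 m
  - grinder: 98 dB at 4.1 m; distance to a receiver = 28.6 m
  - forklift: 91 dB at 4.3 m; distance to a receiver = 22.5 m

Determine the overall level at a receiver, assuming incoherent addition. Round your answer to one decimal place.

Apply inverse-square spreading to bring every level to the receiver, then sum 10^(L/10).
exhaust stack: 81 − 20·log₁₀(17.6/4.0) = 81 − 12.87 = 68.13 dB.
grinder: 98 − 20·log₁₀(28.6/4.1) = 98 − 16.87 = 81.13 dB.
forklift: 91 − 20·log₁₀(22.5/4.3) = 91 − 14.37 = 76.63 dB.
Σ 10^(L/10) = 1.822e+08 → L_total = 10·log₁₀(1.822e+08) = 82.60 dB.

82.6 dB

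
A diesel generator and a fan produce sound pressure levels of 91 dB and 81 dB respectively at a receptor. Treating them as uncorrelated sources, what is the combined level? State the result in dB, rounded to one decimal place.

91.4 dB

Incoherent sources combine by intensity addition: L_total = 10·log₁₀(Σ 10^(L_i/10)).
Σ 10^(L/10) = 10^(91/10) + 10^(81/10) = 1.385e+09.
L_total = 10·log₁₀(1.385e+09) = 91.41 dB.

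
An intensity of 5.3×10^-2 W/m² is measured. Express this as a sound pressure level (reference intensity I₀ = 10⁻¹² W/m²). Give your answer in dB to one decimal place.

I/I₀ = 5.3×10^-2/10⁻¹² = 5.3×10^10, and L = 10·log₁₀(I/I₀).
L = 10·(0.7243 + 10) = 107.24 dB.

107.2 dB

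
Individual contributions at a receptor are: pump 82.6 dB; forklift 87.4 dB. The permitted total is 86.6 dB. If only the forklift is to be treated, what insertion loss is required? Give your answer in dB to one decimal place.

3.0 dB

Fixed contribution from the other source: Σ 10^(L/10) = 10^(82.6/10) = 1.820e+08 (82.60 dB).
The limit corresponds to 10^(86.6/10) = 4.571e+08; subtracting the fixed part leaves 2.751e+08 for the forklift, i.e. 84.40 dB.
Required insertion loss = 87.4 − 84.40 = 3.00 dB.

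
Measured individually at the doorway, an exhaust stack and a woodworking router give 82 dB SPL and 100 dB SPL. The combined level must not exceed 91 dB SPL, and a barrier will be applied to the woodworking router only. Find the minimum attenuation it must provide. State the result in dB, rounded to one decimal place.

The untreated sources together contribute 10^(82/10) = 1.585e+08, i.e. 82.00 dB SPL.
To meet 91 dB SPL overall, the treated woodworking router may contribute at most 10^(91/10) − 1.585e+08 = 1.100e+09, i.e. 90.42 dB SPL.
Required insertion loss = 100 − 90.42 = 9.58 dB.

9.6 dB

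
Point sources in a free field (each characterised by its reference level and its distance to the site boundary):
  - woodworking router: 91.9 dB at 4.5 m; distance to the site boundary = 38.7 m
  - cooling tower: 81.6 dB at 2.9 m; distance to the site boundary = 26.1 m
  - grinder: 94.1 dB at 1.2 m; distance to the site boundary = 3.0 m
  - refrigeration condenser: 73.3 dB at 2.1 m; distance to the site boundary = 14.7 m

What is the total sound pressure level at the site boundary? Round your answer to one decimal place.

86.4 dB

Propagate each source to the receiver with L = L_ref − 20·log₁₀(r/r_ref), then add intensities.
woodworking router: 91.9 − 20·log₁₀(38.7/4.5) = 91.9 − 18.69 = 73.21 dB.
cooling tower: 81.6 − 20·log₁₀(26.1/2.9) = 81.6 − 19.08 = 62.52 dB.
grinder: 94.1 − 20·log₁₀(3.0/1.2) = 94.1 − 7.96 = 86.14 dB.
refrigeration condenser: 73.3 − 20·log₁₀(14.7/2.1) = 73.3 − 16.90 = 56.40 dB.
Σ 10^(L/10) = 4.344e+08 → L_total = 10·log₁₀(4.344e+08) = 86.38 dB.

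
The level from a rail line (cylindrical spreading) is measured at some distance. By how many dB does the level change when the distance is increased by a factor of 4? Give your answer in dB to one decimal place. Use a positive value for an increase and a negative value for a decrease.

-6.0 dB

With cylindrical spreading the level changes by −10·log₁₀(r₂/r₁).
ΔL = −10·log₁₀(4) = -6.02 dB.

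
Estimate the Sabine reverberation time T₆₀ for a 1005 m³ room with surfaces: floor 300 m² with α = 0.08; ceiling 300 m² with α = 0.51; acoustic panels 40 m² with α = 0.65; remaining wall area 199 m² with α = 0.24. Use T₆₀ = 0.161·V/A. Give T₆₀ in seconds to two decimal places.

0.65 s

Summing Sᵢαᵢ: 300·0.08 + 300·0.51 + 40·0.65 + 199·0.24 = 250.76 m².
T₆₀ = 0.161 × 1005 / 250.76 = 0.645 s.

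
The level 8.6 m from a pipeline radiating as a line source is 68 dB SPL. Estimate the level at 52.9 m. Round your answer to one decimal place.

60.1 dB SPL

Line-source attenuation: ΔL = 10·log₁₀(r₂/r₁) = 10·log₁₀(52.9/8.6) = 7.890 dB.
L₂ = 68 − 10·log₁₀(52.9/8.6) = 68 − 7.890 = 60.11 dB SPL.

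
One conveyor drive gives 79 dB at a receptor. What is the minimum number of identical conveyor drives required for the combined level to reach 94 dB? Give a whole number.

The shortfall is 94 − 79 = 15.0 dB, and N units add 10·log₁₀ N, so need 10·log₁₀ N ≥ 15.0.
N ≥ 10^(15.0/10) = 31.623, so N = 32.

32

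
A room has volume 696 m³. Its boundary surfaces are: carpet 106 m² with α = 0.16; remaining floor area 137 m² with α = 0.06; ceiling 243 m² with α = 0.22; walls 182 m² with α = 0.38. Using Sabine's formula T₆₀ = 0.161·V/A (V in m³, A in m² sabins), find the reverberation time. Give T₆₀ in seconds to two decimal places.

A = Σ Sᵢαᵢ = 106·0.16 + 137·0.06 + 243·0.22 + 182·0.38 = 147.80 m².
T₆₀ = 0.161 × 696 / 147.80 = 0.758 s.

0.76 s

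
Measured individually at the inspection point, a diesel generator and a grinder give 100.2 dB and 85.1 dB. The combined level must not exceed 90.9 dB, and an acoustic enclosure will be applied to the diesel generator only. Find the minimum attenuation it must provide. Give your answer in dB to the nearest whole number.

11 dB

Everything except the diesel generator sums to 10^(85.1/10) = 3.236e+08 in linear terms, 85.10 dB.
To meet 90.9 dB overall, the treated diesel generator may contribute at most 10^(90.9/10) − 3.236e+08 = 9.067e+08, i.e. 89.57 dB.
Required insertion loss = 100.2 − 89.57 = 10.63 dB.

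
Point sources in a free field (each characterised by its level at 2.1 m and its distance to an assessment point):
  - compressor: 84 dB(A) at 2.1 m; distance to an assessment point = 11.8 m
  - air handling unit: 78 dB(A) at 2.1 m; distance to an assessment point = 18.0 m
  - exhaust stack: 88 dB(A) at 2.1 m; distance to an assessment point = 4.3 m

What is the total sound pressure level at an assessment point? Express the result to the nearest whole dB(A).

82 dB(A)

First find each source's level at the receiver (point-source: −20·log₁₀(r/r_ref)), then combine on an intensity basis.
compressor: 84 − 20·log₁₀(11.8/2.1) = 84 − 14.99 = 69.01 dB(A).
air handling unit: 78 − 20·log₁₀(18.0/2.1) = 78 − 18.66 = 59.34 dB(A).
exhaust stack: 88 − 20·log₁₀(4.3/2.1) = 88 − 6.22 = 81.78 dB(A).
Σ 10^(L/10) = 1.593e+08 → L_total = 10·log₁₀(1.593e+08) = 82.02 dB(A).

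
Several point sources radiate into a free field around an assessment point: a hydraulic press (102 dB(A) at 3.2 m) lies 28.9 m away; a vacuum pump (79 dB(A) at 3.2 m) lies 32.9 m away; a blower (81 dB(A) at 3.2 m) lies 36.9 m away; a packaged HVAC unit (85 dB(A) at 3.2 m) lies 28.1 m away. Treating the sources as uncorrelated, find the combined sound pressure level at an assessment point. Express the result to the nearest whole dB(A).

83 dB(A)

Apply inverse-square spreading to bring every level to the receiver, then sum 10^(L/10).
hydraulic press: 102 − 20·log₁₀(28.9/3.2) = 102 − 19.11 = 82.89 dB(A).
vacuum pump: 79 − 20·log₁₀(32.9/3.2) = 79 − 20.24 = 58.76 dB(A).
blower: 81 − 20·log₁₀(36.9/3.2) = 81 − 21.24 = 59.76 dB(A).
packaged HVAC unit: 85 − 20·log₁₀(28.1/3.2) = 85 − 18.87 = 66.13 dB(A).
Σ 10^(L/10) = 2.001e+08 → L_total = 10·log₁₀(2.001e+08) = 83.01 dB(A).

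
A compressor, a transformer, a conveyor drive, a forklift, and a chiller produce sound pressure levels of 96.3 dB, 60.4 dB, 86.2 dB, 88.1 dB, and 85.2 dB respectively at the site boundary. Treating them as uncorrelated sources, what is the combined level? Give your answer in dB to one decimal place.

97.5 dB

Incoherent sources combine by intensity addition: L_total = 10·log₁₀(Σ 10^(L_i/10)).
Σ 10^(L/10) = 10^(96.3/10) + 10^(60.4/10) + 10^(86.2/10) + 10^(88.1/10) + 10^(85.2/10) = 5.661e+09.
L_total = 10·log₁₀(5.661e+09) = 97.53 dB.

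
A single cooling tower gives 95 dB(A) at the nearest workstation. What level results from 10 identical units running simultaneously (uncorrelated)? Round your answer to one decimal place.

L_total = L₁ + 10·log₁₀ N for N identical incoherent sources.
L_total = 95 + 10·log₁₀(10) = 95 + 10.000 = 105.00 dB(A).

105.0 dB(A)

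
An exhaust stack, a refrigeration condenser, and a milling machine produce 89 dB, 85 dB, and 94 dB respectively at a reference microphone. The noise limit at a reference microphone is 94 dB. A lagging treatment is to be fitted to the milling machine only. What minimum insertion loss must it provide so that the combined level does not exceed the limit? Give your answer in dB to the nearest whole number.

The untreated sources together contribute 10^(89/10) + 10^(85/10) = 1.111e+09, i.e. 90.46 dB.
To meet 94 dB overall, the treated milling machine may contribute at most 10^(94/10) − 1.111e+09 = 1.401e+09, i.e. 91.47 dB.
So the milling machine must be reduced from 94 to 91.47 dB: IL = 2.53 dB.

3 dB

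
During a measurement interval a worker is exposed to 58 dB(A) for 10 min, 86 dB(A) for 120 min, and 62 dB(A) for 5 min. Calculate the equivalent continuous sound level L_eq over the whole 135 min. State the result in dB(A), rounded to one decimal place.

85.5 dB(A)

Weight each interval's intensity by its duration and average over T = 135 min:
Σ tᵢ·10^(Lᵢ/10) = 10·10^(58/10) + 120·10^(86/10) + 5·10^(62/10) = 4.779e+10.
L_eq = 10·log₁₀(4.779e+10/135) = 85.49 dB(A).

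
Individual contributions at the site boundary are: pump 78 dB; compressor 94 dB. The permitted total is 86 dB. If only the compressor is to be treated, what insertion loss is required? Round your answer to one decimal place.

8.7 dB

The untreated sources together contribute 10^(78/10) = 6.310e+07, i.e. 78.00 dB.
The limit corresponds to 10^(86/10) = 3.981e+08; subtracting the fixed part leaves 3.350e+08 for the compressor, i.e. 85.25 dB.
So the compressor must be reduced from 94 to 85.25 dB: IL = 8.75 dB.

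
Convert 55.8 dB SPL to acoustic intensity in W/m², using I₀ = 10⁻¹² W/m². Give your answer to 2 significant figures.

3.8e-07 W/m²

I/I₀ = 10^(55.8/10) = 3.802e+05, so I = 3.802e+05 × 10⁻¹² W/m².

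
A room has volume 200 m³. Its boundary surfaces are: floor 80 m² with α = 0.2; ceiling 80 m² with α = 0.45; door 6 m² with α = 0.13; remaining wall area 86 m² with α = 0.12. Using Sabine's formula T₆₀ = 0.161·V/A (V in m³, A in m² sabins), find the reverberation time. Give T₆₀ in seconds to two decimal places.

0.51 s

Summing Sᵢαᵢ: 80·0.2 + 80·0.45 + 6·0.13 + 86·0.12 = 63.10 m².
T₆₀ = 0.161·V/A = 0.161·200/63.10 = 0.510 s.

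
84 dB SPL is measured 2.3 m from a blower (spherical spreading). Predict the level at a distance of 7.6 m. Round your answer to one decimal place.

73.6 dB SPL

Point-source attenuation: ΔL = 20·log₁₀(r₂/r₁) = 20·log₁₀(7.6/2.3) = 10.382 dB.
L₂ = 84 − 20·log₁₀(7.6/2.3) = 84 − 10.382 = 73.62 dB SPL.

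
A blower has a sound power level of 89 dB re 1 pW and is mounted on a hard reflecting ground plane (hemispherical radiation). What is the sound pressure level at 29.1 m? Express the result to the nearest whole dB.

52 dB

Free-field hemispherical radiation: L_p = L_w − 10·log₁₀(2π·r²), r = 29.1 m.
2π·r² = 5321 m², 10·log₁₀ of that is 37.260 dB.
L_p = 89 − 37.260 = 51.74 dB.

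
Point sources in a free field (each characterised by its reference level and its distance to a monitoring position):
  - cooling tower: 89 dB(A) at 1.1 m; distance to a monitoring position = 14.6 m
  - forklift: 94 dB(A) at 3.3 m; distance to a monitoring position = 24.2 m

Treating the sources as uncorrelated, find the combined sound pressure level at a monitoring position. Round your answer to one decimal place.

Propagate each source to the receiver with L = L_ref − 20·log₁₀(r/r_ref), then add intensities.
cooling tower: 89 − 20·log₁₀(14.6/1.1) = 89 − 22.46 = 66.54 dB(A).
forklift: 94 − 20·log₁₀(24.2/3.3) = 94 − 17.31 = 76.69 dB(A).
Σ 10^(L/10) = 5.122e+07 → L_total = 10·log₁₀(5.122e+07) = 77.09 dB(A).

77.1 dB(A)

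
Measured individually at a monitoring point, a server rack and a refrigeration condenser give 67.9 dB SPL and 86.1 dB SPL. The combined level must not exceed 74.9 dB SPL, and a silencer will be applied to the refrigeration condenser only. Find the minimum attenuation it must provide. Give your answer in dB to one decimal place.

The untreated sources together contribute 10^(67.9/10) = 6.166e+06, i.e. 67.90 dB SPL.
The limit corresponds to 10^(74.9/10) = 3.090e+07; subtracting the fixed part leaves 2.474e+07 for the refrigeration condenser, i.e. 73.93 dB SPL.
So the refrigeration condenser must be reduced from 86.1 to 73.93 dB SPL: IL = 12.17 dB.

12.2 dB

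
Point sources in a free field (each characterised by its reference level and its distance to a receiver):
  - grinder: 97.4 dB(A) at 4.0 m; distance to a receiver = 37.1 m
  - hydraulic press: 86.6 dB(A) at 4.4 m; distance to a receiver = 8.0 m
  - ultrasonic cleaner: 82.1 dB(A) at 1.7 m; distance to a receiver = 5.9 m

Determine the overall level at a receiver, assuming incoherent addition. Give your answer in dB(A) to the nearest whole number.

First find each source's level at the receiver (point-source: −20·log₁₀(r/r_ref)), then combine on an intensity basis.
grinder: 97.4 − 20·log₁₀(37.1/4.0) = 97.4 − 19.35 = 78.05 dB(A).
hydraulic press: 86.6 − 20·log₁₀(8.0/4.4) = 86.6 − 5.19 = 81.41 dB(A).
ultrasonic cleaner: 82.1 − 20·log₁₀(5.9/1.7) = 82.1 − 10.81 = 71.29 dB(A).
Σ 10^(L/10) = 2.156e+08 → L_total = 10·log₁₀(2.156e+08) = 83.34 dB(A).

83 dB(A)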